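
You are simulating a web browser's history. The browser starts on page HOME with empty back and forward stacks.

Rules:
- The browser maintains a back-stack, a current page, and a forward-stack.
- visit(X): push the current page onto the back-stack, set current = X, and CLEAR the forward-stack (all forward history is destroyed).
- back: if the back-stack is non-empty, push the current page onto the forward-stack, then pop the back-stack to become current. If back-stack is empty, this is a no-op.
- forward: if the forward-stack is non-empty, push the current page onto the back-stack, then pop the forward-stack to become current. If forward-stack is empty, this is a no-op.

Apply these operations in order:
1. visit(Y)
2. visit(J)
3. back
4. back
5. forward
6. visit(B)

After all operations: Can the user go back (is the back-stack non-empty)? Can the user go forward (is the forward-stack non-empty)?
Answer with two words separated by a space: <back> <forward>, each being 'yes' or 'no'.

Answer: yes no

Derivation:
After 1 (visit(Y)): cur=Y back=1 fwd=0
After 2 (visit(J)): cur=J back=2 fwd=0
After 3 (back): cur=Y back=1 fwd=1
After 4 (back): cur=HOME back=0 fwd=2
After 5 (forward): cur=Y back=1 fwd=1
After 6 (visit(B)): cur=B back=2 fwd=0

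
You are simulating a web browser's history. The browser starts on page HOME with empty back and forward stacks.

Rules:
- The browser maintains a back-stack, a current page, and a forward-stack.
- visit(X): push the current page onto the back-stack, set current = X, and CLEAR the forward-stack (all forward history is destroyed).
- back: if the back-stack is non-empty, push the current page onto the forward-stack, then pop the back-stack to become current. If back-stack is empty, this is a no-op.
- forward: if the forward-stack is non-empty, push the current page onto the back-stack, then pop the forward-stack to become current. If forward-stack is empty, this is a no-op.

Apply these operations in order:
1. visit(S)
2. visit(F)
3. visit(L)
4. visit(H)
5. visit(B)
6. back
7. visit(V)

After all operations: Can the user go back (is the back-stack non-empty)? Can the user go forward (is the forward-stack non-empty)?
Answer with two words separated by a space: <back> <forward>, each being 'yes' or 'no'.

Answer: yes no

Derivation:
After 1 (visit(S)): cur=S back=1 fwd=0
After 2 (visit(F)): cur=F back=2 fwd=0
After 3 (visit(L)): cur=L back=3 fwd=0
After 4 (visit(H)): cur=H back=4 fwd=0
After 5 (visit(B)): cur=B back=5 fwd=0
After 6 (back): cur=H back=4 fwd=1
After 7 (visit(V)): cur=V back=5 fwd=0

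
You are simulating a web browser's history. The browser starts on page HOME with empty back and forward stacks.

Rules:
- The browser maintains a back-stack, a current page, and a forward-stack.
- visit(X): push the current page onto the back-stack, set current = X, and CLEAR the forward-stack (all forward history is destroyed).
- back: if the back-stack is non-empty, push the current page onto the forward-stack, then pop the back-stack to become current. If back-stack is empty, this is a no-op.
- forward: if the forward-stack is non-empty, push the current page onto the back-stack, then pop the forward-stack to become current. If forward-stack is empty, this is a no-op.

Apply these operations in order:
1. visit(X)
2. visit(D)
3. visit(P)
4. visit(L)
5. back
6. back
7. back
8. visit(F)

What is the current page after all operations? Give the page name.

After 1 (visit(X)): cur=X back=1 fwd=0
After 2 (visit(D)): cur=D back=2 fwd=0
After 3 (visit(P)): cur=P back=3 fwd=0
After 4 (visit(L)): cur=L back=4 fwd=0
After 5 (back): cur=P back=3 fwd=1
After 6 (back): cur=D back=2 fwd=2
After 7 (back): cur=X back=1 fwd=3
After 8 (visit(F)): cur=F back=2 fwd=0

Answer: F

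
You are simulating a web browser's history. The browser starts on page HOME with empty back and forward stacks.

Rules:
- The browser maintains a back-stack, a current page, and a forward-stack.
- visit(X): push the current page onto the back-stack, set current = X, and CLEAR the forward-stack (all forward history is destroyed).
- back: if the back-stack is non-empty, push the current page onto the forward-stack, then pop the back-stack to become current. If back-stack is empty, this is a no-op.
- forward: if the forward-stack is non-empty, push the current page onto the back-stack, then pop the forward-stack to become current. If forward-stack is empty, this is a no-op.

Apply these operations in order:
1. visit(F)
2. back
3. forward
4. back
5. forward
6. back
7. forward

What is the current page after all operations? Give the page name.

After 1 (visit(F)): cur=F back=1 fwd=0
After 2 (back): cur=HOME back=0 fwd=1
After 3 (forward): cur=F back=1 fwd=0
After 4 (back): cur=HOME back=0 fwd=1
After 5 (forward): cur=F back=1 fwd=0
After 6 (back): cur=HOME back=0 fwd=1
After 7 (forward): cur=F back=1 fwd=0

Answer: F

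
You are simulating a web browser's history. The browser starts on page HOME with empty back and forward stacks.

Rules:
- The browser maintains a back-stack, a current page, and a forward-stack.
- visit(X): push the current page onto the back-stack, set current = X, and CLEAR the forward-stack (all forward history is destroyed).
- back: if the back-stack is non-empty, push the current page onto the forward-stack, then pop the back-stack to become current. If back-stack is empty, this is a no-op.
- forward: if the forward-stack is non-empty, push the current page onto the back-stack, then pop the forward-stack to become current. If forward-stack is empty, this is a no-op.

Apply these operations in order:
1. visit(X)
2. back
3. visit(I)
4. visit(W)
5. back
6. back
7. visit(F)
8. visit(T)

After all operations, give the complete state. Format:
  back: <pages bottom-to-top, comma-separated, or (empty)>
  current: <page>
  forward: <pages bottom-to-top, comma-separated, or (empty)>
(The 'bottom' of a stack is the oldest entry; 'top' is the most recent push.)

After 1 (visit(X)): cur=X back=1 fwd=0
After 2 (back): cur=HOME back=0 fwd=1
After 3 (visit(I)): cur=I back=1 fwd=0
After 4 (visit(W)): cur=W back=2 fwd=0
After 5 (back): cur=I back=1 fwd=1
After 6 (back): cur=HOME back=0 fwd=2
After 7 (visit(F)): cur=F back=1 fwd=0
After 8 (visit(T)): cur=T back=2 fwd=0

Answer: back: HOME,F
current: T
forward: (empty)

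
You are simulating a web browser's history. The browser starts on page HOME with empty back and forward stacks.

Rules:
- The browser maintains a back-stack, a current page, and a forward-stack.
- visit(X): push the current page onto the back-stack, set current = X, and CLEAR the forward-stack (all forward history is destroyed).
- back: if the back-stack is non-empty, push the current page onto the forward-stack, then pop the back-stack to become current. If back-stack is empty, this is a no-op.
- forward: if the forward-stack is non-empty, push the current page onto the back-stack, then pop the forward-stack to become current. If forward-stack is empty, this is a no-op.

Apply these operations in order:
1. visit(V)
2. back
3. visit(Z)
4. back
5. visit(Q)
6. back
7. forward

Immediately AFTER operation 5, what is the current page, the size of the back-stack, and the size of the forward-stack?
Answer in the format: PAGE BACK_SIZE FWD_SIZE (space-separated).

After 1 (visit(V)): cur=V back=1 fwd=0
After 2 (back): cur=HOME back=0 fwd=1
After 3 (visit(Z)): cur=Z back=1 fwd=0
After 4 (back): cur=HOME back=0 fwd=1
After 5 (visit(Q)): cur=Q back=1 fwd=0

Q 1 0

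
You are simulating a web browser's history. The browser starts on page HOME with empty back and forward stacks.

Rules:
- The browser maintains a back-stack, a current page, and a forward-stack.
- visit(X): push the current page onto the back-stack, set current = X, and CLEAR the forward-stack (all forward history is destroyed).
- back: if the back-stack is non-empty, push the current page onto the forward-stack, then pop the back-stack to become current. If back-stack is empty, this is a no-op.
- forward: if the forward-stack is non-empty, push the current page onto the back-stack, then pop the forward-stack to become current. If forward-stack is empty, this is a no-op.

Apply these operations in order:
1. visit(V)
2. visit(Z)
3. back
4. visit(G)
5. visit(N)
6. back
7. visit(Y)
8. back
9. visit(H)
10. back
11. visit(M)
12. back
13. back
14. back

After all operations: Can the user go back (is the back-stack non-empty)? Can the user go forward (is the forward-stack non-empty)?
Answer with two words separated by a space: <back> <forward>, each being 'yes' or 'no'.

Answer: no yes

Derivation:
After 1 (visit(V)): cur=V back=1 fwd=0
After 2 (visit(Z)): cur=Z back=2 fwd=0
After 3 (back): cur=V back=1 fwd=1
After 4 (visit(G)): cur=G back=2 fwd=0
After 5 (visit(N)): cur=N back=3 fwd=0
After 6 (back): cur=G back=2 fwd=1
After 7 (visit(Y)): cur=Y back=3 fwd=0
After 8 (back): cur=G back=2 fwd=1
After 9 (visit(H)): cur=H back=3 fwd=0
After 10 (back): cur=G back=2 fwd=1
After 11 (visit(M)): cur=M back=3 fwd=0
After 12 (back): cur=G back=2 fwd=1
After 13 (back): cur=V back=1 fwd=2
After 14 (back): cur=HOME back=0 fwd=3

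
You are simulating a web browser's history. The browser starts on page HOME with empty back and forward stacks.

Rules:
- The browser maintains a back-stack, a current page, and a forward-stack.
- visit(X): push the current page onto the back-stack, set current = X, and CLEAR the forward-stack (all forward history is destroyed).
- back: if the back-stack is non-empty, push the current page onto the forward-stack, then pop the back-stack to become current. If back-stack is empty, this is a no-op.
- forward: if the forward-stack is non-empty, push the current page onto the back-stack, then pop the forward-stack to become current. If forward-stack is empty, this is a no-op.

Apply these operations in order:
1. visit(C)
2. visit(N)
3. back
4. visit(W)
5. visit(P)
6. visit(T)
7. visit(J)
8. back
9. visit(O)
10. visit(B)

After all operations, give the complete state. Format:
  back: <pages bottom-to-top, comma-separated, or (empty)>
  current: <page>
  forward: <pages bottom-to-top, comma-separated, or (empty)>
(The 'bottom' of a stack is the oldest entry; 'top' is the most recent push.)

Answer: back: HOME,C,W,P,T,O
current: B
forward: (empty)

Derivation:
After 1 (visit(C)): cur=C back=1 fwd=0
After 2 (visit(N)): cur=N back=2 fwd=0
After 3 (back): cur=C back=1 fwd=1
After 4 (visit(W)): cur=W back=2 fwd=0
After 5 (visit(P)): cur=P back=3 fwd=0
After 6 (visit(T)): cur=T back=4 fwd=0
After 7 (visit(J)): cur=J back=5 fwd=0
After 8 (back): cur=T back=4 fwd=1
After 9 (visit(O)): cur=O back=5 fwd=0
After 10 (visit(B)): cur=B back=6 fwd=0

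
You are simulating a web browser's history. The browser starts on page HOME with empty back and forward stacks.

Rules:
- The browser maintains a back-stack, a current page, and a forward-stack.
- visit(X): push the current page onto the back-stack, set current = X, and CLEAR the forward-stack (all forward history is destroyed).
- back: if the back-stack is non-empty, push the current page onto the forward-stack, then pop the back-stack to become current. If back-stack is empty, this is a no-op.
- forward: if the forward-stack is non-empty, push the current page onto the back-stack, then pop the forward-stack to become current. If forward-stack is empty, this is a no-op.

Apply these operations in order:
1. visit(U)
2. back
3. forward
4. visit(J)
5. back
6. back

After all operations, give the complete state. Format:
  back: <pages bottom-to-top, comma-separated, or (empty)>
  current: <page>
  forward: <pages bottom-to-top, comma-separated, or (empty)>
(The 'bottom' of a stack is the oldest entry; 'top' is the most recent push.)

Answer: back: (empty)
current: HOME
forward: J,U

Derivation:
After 1 (visit(U)): cur=U back=1 fwd=0
After 2 (back): cur=HOME back=0 fwd=1
After 3 (forward): cur=U back=1 fwd=0
After 4 (visit(J)): cur=J back=2 fwd=0
After 5 (back): cur=U back=1 fwd=1
After 6 (back): cur=HOME back=0 fwd=2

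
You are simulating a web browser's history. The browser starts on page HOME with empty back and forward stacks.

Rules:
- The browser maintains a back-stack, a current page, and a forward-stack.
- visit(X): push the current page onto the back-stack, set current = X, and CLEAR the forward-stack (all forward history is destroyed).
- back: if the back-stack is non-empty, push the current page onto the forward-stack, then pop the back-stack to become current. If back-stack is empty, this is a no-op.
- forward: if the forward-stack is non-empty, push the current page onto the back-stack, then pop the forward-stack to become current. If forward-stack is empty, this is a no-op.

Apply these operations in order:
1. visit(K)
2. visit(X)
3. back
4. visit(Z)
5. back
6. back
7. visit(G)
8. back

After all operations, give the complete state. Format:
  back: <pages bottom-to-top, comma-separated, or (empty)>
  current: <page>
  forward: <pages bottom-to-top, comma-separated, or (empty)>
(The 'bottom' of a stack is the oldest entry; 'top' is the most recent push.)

After 1 (visit(K)): cur=K back=1 fwd=0
After 2 (visit(X)): cur=X back=2 fwd=0
After 3 (back): cur=K back=1 fwd=1
After 4 (visit(Z)): cur=Z back=2 fwd=0
After 5 (back): cur=K back=1 fwd=1
After 6 (back): cur=HOME back=0 fwd=2
After 7 (visit(G)): cur=G back=1 fwd=0
After 8 (back): cur=HOME back=0 fwd=1

Answer: back: (empty)
current: HOME
forward: G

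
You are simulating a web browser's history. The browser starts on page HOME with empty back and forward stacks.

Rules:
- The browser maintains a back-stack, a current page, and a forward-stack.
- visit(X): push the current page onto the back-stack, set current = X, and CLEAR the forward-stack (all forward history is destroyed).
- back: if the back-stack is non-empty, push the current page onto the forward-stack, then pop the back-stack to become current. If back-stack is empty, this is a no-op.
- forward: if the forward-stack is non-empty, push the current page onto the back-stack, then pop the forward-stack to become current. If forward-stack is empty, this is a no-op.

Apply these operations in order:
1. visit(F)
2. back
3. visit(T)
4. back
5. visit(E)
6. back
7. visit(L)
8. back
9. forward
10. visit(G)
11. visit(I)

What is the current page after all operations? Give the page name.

Answer: I

Derivation:
After 1 (visit(F)): cur=F back=1 fwd=0
After 2 (back): cur=HOME back=0 fwd=1
After 3 (visit(T)): cur=T back=1 fwd=0
After 4 (back): cur=HOME back=0 fwd=1
After 5 (visit(E)): cur=E back=1 fwd=0
After 6 (back): cur=HOME back=0 fwd=1
After 7 (visit(L)): cur=L back=1 fwd=0
After 8 (back): cur=HOME back=0 fwd=1
After 9 (forward): cur=L back=1 fwd=0
After 10 (visit(G)): cur=G back=2 fwd=0
After 11 (visit(I)): cur=I back=3 fwd=0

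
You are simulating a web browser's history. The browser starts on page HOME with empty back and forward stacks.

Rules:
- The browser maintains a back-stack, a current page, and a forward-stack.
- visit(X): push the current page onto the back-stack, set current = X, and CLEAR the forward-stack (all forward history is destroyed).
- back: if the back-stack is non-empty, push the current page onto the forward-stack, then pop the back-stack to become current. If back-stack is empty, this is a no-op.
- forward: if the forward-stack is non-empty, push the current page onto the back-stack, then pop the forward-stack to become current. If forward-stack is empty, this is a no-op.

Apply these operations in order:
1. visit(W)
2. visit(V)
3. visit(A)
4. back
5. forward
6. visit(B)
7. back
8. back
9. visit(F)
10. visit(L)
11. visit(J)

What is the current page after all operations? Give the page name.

Answer: J

Derivation:
After 1 (visit(W)): cur=W back=1 fwd=0
After 2 (visit(V)): cur=V back=2 fwd=0
After 3 (visit(A)): cur=A back=3 fwd=0
After 4 (back): cur=V back=2 fwd=1
After 5 (forward): cur=A back=3 fwd=0
After 6 (visit(B)): cur=B back=4 fwd=0
After 7 (back): cur=A back=3 fwd=1
After 8 (back): cur=V back=2 fwd=2
After 9 (visit(F)): cur=F back=3 fwd=0
After 10 (visit(L)): cur=L back=4 fwd=0
After 11 (visit(J)): cur=J back=5 fwd=0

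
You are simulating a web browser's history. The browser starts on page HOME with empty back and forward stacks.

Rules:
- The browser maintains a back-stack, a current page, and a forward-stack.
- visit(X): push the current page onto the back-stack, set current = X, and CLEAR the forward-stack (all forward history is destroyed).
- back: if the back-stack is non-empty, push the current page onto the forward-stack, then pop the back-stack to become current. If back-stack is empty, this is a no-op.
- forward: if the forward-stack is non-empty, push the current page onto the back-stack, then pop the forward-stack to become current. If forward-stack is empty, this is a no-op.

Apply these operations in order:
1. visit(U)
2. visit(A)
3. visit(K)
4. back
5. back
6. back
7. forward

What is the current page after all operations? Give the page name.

After 1 (visit(U)): cur=U back=1 fwd=0
After 2 (visit(A)): cur=A back=2 fwd=0
After 3 (visit(K)): cur=K back=3 fwd=0
After 4 (back): cur=A back=2 fwd=1
After 5 (back): cur=U back=1 fwd=2
After 6 (back): cur=HOME back=0 fwd=3
After 7 (forward): cur=U back=1 fwd=2

Answer: U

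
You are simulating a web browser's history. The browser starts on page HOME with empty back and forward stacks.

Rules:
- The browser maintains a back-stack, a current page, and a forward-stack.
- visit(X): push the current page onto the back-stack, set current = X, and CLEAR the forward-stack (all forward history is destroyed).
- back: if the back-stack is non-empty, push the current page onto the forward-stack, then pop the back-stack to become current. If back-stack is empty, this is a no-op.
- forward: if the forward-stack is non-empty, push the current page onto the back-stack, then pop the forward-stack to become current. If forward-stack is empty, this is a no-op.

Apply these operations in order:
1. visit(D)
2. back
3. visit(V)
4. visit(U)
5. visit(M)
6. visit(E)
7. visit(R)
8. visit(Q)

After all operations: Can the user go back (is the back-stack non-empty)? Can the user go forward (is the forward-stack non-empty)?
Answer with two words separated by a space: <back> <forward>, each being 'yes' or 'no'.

After 1 (visit(D)): cur=D back=1 fwd=0
After 2 (back): cur=HOME back=0 fwd=1
After 3 (visit(V)): cur=V back=1 fwd=0
After 4 (visit(U)): cur=U back=2 fwd=0
After 5 (visit(M)): cur=M back=3 fwd=0
After 6 (visit(E)): cur=E back=4 fwd=0
After 7 (visit(R)): cur=R back=5 fwd=0
After 8 (visit(Q)): cur=Q back=6 fwd=0

Answer: yes no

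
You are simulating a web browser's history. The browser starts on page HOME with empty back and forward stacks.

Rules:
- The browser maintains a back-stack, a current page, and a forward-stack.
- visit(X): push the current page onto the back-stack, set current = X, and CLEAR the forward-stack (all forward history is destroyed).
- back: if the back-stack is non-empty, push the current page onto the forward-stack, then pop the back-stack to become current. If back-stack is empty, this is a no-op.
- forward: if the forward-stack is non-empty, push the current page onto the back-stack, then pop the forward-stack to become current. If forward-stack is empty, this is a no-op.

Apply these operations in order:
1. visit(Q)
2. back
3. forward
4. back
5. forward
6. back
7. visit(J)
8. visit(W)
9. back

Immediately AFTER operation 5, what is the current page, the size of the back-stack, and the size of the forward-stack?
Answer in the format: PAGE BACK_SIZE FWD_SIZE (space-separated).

After 1 (visit(Q)): cur=Q back=1 fwd=0
After 2 (back): cur=HOME back=0 fwd=1
After 3 (forward): cur=Q back=1 fwd=0
After 4 (back): cur=HOME back=0 fwd=1
After 5 (forward): cur=Q back=1 fwd=0

Q 1 0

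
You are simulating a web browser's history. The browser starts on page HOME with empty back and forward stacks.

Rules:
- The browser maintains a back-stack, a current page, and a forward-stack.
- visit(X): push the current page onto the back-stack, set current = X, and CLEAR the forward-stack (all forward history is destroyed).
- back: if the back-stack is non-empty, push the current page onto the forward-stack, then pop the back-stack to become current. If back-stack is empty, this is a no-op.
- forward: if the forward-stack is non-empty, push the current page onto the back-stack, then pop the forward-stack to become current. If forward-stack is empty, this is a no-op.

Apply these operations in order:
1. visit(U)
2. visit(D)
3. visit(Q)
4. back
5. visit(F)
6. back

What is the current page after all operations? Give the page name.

Answer: D

Derivation:
After 1 (visit(U)): cur=U back=1 fwd=0
After 2 (visit(D)): cur=D back=2 fwd=0
After 3 (visit(Q)): cur=Q back=3 fwd=0
After 4 (back): cur=D back=2 fwd=1
After 5 (visit(F)): cur=F back=3 fwd=0
After 6 (back): cur=D back=2 fwd=1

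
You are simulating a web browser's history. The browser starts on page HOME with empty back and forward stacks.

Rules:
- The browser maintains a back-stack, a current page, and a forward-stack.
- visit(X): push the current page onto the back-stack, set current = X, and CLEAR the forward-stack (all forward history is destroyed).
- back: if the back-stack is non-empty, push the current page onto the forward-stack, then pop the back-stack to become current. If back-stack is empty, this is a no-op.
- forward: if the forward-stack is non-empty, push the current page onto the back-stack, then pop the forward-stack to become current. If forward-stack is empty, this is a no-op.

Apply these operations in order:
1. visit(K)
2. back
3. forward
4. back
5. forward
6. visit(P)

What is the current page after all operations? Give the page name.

Answer: P

Derivation:
After 1 (visit(K)): cur=K back=1 fwd=0
After 2 (back): cur=HOME back=0 fwd=1
After 3 (forward): cur=K back=1 fwd=0
After 4 (back): cur=HOME back=0 fwd=1
After 5 (forward): cur=K back=1 fwd=0
After 6 (visit(P)): cur=P back=2 fwd=0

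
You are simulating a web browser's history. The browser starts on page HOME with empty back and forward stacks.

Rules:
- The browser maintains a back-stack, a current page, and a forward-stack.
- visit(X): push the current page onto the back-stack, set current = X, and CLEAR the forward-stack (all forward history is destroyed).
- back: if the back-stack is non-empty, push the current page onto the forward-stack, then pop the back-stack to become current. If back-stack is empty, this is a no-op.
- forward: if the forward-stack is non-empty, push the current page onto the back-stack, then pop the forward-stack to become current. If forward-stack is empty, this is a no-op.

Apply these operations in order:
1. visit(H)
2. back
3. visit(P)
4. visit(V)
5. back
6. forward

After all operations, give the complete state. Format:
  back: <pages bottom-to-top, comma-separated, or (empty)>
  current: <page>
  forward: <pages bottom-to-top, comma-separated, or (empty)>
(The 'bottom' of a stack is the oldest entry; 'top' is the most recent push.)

After 1 (visit(H)): cur=H back=1 fwd=0
After 2 (back): cur=HOME back=0 fwd=1
After 3 (visit(P)): cur=P back=1 fwd=0
After 4 (visit(V)): cur=V back=2 fwd=0
After 5 (back): cur=P back=1 fwd=1
After 6 (forward): cur=V back=2 fwd=0

Answer: back: HOME,P
current: V
forward: (empty)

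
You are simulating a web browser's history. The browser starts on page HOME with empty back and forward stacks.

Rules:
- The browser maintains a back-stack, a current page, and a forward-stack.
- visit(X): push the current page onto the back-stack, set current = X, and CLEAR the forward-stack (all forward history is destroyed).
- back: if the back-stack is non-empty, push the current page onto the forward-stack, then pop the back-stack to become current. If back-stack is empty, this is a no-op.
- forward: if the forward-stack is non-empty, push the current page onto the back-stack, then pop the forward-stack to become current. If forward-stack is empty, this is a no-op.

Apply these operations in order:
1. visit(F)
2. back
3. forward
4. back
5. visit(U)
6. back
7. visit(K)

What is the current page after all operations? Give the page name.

After 1 (visit(F)): cur=F back=1 fwd=0
After 2 (back): cur=HOME back=0 fwd=1
After 3 (forward): cur=F back=1 fwd=0
After 4 (back): cur=HOME back=0 fwd=1
After 5 (visit(U)): cur=U back=1 fwd=0
After 6 (back): cur=HOME back=0 fwd=1
After 7 (visit(K)): cur=K back=1 fwd=0

Answer: K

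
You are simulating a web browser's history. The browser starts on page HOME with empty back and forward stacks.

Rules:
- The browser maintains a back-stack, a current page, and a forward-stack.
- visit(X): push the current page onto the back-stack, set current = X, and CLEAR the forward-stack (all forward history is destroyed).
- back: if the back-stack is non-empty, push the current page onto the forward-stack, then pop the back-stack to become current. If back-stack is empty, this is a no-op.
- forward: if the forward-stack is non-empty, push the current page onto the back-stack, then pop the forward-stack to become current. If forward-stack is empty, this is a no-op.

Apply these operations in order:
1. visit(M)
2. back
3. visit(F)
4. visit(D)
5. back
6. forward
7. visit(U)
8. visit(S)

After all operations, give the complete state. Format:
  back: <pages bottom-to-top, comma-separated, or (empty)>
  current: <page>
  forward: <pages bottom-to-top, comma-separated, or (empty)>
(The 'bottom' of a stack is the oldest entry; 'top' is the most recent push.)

After 1 (visit(M)): cur=M back=1 fwd=0
After 2 (back): cur=HOME back=0 fwd=1
After 3 (visit(F)): cur=F back=1 fwd=0
After 4 (visit(D)): cur=D back=2 fwd=0
After 5 (back): cur=F back=1 fwd=1
After 6 (forward): cur=D back=2 fwd=0
After 7 (visit(U)): cur=U back=3 fwd=0
After 8 (visit(S)): cur=S back=4 fwd=0

Answer: back: HOME,F,D,U
current: S
forward: (empty)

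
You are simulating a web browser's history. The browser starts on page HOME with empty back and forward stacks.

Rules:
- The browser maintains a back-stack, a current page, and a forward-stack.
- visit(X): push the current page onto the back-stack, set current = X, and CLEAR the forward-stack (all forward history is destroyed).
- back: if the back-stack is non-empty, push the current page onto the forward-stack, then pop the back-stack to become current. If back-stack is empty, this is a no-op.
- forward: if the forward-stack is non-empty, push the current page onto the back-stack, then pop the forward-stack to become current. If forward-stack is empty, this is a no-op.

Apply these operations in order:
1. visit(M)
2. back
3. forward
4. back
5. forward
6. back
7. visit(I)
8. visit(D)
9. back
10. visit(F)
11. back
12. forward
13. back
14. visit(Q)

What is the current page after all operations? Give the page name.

Answer: Q

Derivation:
After 1 (visit(M)): cur=M back=1 fwd=0
After 2 (back): cur=HOME back=0 fwd=1
After 3 (forward): cur=M back=1 fwd=0
After 4 (back): cur=HOME back=0 fwd=1
After 5 (forward): cur=M back=1 fwd=0
After 6 (back): cur=HOME back=0 fwd=1
After 7 (visit(I)): cur=I back=1 fwd=0
After 8 (visit(D)): cur=D back=2 fwd=0
After 9 (back): cur=I back=1 fwd=1
After 10 (visit(F)): cur=F back=2 fwd=0
After 11 (back): cur=I back=1 fwd=1
After 12 (forward): cur=F back=2 fwd=0
After 13 (back): cur=I back=1 fwd=1
After 14 (visit(Q)): cur=Q back=2 fwd=0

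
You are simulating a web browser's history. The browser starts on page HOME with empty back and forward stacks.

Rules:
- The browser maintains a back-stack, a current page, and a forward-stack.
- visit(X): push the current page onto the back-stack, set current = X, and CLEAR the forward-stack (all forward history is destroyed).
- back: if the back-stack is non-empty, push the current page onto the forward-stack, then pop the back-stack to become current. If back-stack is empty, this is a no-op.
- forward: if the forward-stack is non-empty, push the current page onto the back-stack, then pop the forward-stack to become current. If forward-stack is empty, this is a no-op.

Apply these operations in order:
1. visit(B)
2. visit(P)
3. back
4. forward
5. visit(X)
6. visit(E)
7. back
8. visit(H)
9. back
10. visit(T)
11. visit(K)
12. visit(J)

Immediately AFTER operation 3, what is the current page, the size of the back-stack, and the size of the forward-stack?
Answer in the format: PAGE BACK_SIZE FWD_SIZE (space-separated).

After 1 (visit(B)): cur=B back=1 fwd=0
After 2 (visit(P)): cur=P back=2 fwd=0
After 3 (back): cur=B back=1 fwd=1

B 1 1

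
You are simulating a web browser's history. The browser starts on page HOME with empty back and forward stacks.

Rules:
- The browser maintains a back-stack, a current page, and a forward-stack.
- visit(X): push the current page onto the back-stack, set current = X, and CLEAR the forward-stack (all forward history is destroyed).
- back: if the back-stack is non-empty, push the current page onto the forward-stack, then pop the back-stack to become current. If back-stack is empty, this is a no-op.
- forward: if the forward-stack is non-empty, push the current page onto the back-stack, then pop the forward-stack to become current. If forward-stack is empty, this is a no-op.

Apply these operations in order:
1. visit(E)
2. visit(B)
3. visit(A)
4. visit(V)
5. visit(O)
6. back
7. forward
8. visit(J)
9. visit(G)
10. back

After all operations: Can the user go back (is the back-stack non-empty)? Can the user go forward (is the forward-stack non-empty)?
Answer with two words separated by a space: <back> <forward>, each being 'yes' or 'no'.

Answer: yes yes

Derivation:
After 1 (visit(E)): cur=E back=1 fwd=0
After 2 (visit(B)): cur=B back=2 fwd=0
After 3 (visit(A)): cur=A back=3 fwd=0
After 4 (visit(V)): cur=V back=4 fwd=0
After 5 (visit(O)): cur=O back=5 fwd=0
After 6 (back): cur=V back=4 fwd=1
After 7 (forward): cur=O back=5 fwd=0
After 8 (visit(J)): cur=J back=6 fwd=0
After 9 (visit(G)): cur=G back=7 fwd=0
After 10 (back): cur=J back=6 fwd=1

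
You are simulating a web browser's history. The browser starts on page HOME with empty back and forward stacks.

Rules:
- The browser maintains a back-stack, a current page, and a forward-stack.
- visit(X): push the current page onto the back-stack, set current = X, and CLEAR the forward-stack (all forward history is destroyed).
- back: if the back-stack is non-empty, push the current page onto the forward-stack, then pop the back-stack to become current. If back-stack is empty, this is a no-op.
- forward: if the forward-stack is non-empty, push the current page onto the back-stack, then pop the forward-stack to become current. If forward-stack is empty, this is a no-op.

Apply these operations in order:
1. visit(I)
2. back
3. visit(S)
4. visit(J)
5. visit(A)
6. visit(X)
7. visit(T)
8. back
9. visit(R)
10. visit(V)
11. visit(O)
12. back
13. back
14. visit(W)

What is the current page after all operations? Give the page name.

After 1 (visit(I)): cur=I back=1 fwd=0
After 2 (back): cur=HOME back=0 fwd=1
After 3 (visit(S)): cur=S back=1 fwd=0
After 4 (visit(J)): cur=J back=2 fwd=0
After 5 (visit(A)): cur=A back=3 fwd=0
After 6 (visit(X)): cur=X back=4 fwd=0
After 7 (visit(T)): cur=T back=5 fwd=0
After 8 (back): cur=X back=4 fwd=1
After 9 (visit(R)): cur=R back=5 fwd=0
After 10 (visit(V)): cur=V back=6 fwd=0
After 11 (visit(O)): cur=O back=7 fwd=0
After 12 (back): cur=V back=6 fwd=1
After 13 (back): cur=R back=5 fwd=2
After 14 (visit(W)): cur=W back=6 fwd=0

Answer: W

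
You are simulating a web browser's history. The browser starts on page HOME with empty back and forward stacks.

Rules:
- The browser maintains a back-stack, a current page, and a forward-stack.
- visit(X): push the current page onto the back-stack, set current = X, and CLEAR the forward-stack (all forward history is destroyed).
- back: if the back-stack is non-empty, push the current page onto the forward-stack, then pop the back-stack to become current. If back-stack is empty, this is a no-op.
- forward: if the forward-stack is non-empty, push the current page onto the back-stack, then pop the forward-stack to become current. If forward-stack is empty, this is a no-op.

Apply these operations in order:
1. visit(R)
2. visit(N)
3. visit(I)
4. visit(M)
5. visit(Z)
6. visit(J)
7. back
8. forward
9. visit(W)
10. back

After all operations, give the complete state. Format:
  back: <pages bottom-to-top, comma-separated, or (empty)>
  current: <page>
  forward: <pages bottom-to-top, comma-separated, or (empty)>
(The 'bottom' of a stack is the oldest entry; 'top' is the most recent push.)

Answer: back: HOME,R,N,I,M,Z
current: J
forward: W

Derivation:
After 1 (visit(R)): cur=R back=1 fwd=0
After 2 (visit(N)): cur=N back=2 fwd=0
After 3 (visit(I)): cur=I back=3 fwd=0
After 4 (visit(M)): cur=M back=4 fwd=0
After 5 (visit(Z)): cur=Z back=5 fwd=0
After 6 (visit(J)): cur=J back=6 fwd=0
After 7 (back): cur=Z back=5 fwd=1
After 8 (forward): cur=J back=6 fwd=0
After 9 (visit(W)): cur=W back=7 fwd=0
After 10 (back): cur=J back=6 fwd=1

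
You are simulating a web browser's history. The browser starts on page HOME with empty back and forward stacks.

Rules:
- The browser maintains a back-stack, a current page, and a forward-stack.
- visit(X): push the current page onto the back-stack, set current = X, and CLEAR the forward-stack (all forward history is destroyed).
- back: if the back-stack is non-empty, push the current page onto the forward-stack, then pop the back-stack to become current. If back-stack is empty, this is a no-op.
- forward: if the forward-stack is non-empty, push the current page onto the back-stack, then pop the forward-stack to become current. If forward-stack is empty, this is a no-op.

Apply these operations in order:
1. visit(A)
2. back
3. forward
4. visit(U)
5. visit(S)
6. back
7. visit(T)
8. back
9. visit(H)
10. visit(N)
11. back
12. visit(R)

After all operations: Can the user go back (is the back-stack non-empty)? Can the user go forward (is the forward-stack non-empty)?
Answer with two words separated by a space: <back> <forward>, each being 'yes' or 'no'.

Answer: yes no

Derivation:
After 1 (visit(A)): cur=A back=1 fwd=0
After 2 (back): cur=HOME back=0 fwd=1
After 3 (forward): cur=A back=1 fwd=0
After 4 (visit(U)): cur=U back=2 fwd=0
After 5 (visit(S)): cur=S back=3 fwd=0
After 6 (back): cur=U back=2 fwd=1
After 7 (visit(T)): cur=T back=3 fwd=0
After 8 (back): cur=U back=2 fwd=1
After 9 (visit(H)): cur=H back=3 fwd=0
After 10 (visit(N)): cur=N back=4 fwd=0
After 11 (back): cur=H back=3 fwd=1
After 12 (visit(R)): cur=R back=4 fwd=0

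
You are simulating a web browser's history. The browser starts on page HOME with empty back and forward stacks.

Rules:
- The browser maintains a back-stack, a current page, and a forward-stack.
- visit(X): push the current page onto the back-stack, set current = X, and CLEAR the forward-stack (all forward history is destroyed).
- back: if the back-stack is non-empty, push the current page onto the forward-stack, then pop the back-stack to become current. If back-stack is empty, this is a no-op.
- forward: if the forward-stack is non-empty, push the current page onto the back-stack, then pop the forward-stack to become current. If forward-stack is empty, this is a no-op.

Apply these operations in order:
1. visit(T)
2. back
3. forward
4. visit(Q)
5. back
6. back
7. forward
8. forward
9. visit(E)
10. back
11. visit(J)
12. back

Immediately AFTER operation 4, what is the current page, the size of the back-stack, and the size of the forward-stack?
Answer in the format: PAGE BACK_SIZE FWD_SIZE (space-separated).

After 1 (visit(T)): cur=T back=1 fwd=0
After 2 (back): cur=HOME back=0 fwd=1
After 3 (forward): cur=T back=1 fwd=0
After 4 (visit(Q)): cur=Q back=2 fwd=0

Q 2 0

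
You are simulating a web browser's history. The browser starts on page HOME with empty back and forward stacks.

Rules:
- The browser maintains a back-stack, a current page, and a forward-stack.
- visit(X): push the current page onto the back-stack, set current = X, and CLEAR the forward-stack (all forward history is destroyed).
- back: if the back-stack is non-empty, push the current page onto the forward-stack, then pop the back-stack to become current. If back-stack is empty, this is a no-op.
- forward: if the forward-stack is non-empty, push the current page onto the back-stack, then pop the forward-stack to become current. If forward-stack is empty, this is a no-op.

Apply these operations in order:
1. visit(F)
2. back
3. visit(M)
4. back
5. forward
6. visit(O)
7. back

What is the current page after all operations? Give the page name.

Answer: M

Derivation:
After 1 (visit(F)): cur=F back=1 fwd=0
After 2 (back): cur=HOME back=0 fwd=1
After 3 (visit(M)): cur=M back=1 fwd=0
After 4 (back): cur=HOME back=0 fwd=1
After 5 (forward): cur=M back=1 fwd=0
After 6 (visit(O)): cur=O back=2 fwd=0
After 7 (back): cur=M back=1 fwd=1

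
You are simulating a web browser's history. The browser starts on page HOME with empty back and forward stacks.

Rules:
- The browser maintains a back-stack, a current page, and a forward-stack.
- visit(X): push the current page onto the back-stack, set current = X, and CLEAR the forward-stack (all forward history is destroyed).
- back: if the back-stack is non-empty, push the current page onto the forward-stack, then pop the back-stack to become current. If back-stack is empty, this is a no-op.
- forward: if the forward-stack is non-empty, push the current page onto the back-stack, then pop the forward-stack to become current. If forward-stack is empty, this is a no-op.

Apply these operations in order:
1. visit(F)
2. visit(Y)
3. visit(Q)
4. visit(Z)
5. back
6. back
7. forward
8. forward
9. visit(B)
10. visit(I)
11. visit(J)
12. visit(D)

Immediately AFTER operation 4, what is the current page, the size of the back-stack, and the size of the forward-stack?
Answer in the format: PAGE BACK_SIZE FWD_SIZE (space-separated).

After 1 (visit(F)): cur=F back=1 fwd=0
After 2 (visit(Y)): cur=Y back=2 fwd=0
After 3 (visit(Q)): cur=Q back=3 fwd=0
After 4 (visit(Z)): cur=Z back=4 fwd=0

Z 4 0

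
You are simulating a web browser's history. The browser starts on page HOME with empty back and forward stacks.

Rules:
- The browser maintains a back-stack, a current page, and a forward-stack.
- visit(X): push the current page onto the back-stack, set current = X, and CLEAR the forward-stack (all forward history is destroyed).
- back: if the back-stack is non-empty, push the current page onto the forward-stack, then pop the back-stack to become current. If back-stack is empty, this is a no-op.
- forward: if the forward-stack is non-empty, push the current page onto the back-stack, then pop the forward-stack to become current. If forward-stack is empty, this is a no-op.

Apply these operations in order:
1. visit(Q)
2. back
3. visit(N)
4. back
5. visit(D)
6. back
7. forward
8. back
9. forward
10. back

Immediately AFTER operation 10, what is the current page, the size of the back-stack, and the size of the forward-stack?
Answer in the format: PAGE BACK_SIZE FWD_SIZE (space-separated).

After 1 (visit(Q)): cur=Q back=1 fwd=0
After 2 (back): cur=HOME back=0 fwd=1
After 3 (visit(N)): cur=N back=1 fwd=0
After 4 (back): cur=HOME back=0 fwd=1
After 5 (visit(D)): cur=D back=1 fwd=0
After 6 (back): cur=HOME back=0 fwd=1
After 7 (forward): cur=D back=1 fwd=0
After 8 (back): cur=HOME back=0 fwd=1
After 9 (forward): cur=D back=1 fwd=0
After 10 (back): cur=HOME back=0 fwd=1

HOME 0 1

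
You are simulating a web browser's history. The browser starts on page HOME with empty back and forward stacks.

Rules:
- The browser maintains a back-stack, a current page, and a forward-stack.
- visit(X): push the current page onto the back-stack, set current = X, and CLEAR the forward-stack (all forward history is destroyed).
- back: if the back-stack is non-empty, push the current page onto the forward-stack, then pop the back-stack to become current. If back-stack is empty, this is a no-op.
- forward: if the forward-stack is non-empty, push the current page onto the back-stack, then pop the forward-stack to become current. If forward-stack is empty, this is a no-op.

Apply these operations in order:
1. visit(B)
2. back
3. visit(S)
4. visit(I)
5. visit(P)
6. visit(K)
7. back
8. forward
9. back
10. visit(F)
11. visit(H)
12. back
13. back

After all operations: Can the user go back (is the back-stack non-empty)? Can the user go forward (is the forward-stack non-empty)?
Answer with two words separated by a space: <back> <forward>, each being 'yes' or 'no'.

Answer: yes yes

Derivation:
After 1 (visit(B)): cur=B back=1 fwd=0
After 2 (back): cur=HOME back=0 fwd=1
After 3 (visit(S)): cur=S back=1 fwd=0
After 4 (visit(I)): cur=I back=2 fwd=0
After 5 (visit(P)): cur=P back=3 fwd=0
After 6 (visit(K)): cur=K back=4 fwd=0
After 7 (back): cur=P back=3 fwd=1
After 8 (forward): cur=K back=4 fwd=0
After 9 (back): cur=P back=3 fwd=1
After 10 (visit(F)): cur=F back=4 fwd=0
After 11 (visit(H)): cur=H back=5 fwd=0
After 12 (back): cur=F back=4 fwd=1
After 13 (back): cur=P back=3 fwd=2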